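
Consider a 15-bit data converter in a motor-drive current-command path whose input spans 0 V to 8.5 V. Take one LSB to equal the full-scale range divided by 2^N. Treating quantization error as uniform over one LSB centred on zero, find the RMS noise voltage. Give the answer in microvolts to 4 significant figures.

Full-scale range = 8.5 V.
Step size = 8.5/32768 V = 259.399 µV.
RMS of a uniform error over width LSB is LSB/√12 = 74.88 µV.

74.88 µV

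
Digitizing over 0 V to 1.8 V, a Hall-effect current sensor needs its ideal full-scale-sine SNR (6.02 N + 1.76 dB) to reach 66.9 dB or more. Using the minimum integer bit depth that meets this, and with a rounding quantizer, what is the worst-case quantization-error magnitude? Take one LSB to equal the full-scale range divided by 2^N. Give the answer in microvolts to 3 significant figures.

439 µV

V_FS = 1.8 V.
Required N = ⌈(66.9 − 1.76)/6.02⌉ = ⌈10.821⌉ = 11.
One LSB is 1.8 V / 2048 = 0.87891 mV.
Half an LSB is 439 µV.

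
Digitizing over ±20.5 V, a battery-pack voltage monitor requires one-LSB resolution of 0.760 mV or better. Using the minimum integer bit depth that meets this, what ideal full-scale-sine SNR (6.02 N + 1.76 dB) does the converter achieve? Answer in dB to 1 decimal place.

The full-scale span is 20.5 − (-20.5) = 41 V.
Need 2^N ≥ 41 V / 0.760 mV = 53950 → N_min = 16.
SNR = 6.02 × 16 + 1.76 = 98.08 dB.

98.1 dB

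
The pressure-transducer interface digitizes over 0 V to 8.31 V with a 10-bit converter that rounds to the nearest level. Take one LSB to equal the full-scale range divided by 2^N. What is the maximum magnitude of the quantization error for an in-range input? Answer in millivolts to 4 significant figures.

Span = 8.31 V.
LSB = 8.31 V ÷ 2^10 = 8.31/1024 V = 8.11523 mV.
Worst-case error for round-to-nearest is half an LSB: 4.058 mV.

4.058 mV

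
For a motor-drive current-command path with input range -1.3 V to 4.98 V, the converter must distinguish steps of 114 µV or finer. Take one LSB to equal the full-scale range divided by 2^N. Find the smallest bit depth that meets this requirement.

16 bits

Full-scale range = 4.98 V − (-1.3 V) = 6.28 V.
Required number of levels: 6.28/114 µV = 55088; smallest N with 2^N ≥ that is 16.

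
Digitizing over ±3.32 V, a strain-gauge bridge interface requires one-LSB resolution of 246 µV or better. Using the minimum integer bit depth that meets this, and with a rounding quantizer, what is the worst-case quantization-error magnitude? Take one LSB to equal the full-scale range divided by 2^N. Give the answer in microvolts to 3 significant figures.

101 µV

Range = 3.32 − (-3.32) = 6.64 V.
Required number of levels: 6.64/246 µV = 26992; smallest N with 2^N ≥ that is 15.
LSB = 6.64 V ÷ 2^15 = 6.64/32768 V = 202.64 µV.
Half an LSB is 101 µV.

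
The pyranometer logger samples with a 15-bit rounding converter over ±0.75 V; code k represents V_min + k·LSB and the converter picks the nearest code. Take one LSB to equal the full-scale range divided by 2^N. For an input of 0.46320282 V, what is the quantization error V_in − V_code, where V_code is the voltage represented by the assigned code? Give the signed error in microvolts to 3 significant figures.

Full-scale range = 0.75 V − (-0.75 V) = 1.5 V. LSB = 1.5 V / 2^15 ≈ 45.78 µV.
(V_in − V_min)/LSB = (0.46320282 − (-0.75)) × 32768/1.5 = 26502.8200 → nearest code k = 26503.
V_code = -0.75 + (26503/32768) × 1.5 = 0.46321105957 V.
V_in − V_code = 0.46320282 − (0.46321105957) = −8.24 µV.

−8.24 µV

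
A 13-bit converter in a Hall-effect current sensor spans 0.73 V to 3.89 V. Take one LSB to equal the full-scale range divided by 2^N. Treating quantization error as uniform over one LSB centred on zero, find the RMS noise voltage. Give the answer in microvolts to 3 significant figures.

111 µV

Full-scale range = 3.89 V − (0.73 V) = 3.16 V.
LSB = 3.16 V / 2^13 = 385.74 µV.
For a uniform distribution on [−LSB/2, +LSB/2], V_rms = LSB/√12 = 385.74 µV/3.4641 = 111 µV.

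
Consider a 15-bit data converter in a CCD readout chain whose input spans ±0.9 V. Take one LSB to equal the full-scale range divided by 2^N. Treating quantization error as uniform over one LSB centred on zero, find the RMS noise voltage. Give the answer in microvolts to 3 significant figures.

Span: 0.9 V − (-0.9 V) = 1.8 V.
LSB = 1.8 V ÷ 2^15 = 1.8/32768 V = 54.932 µV.
σ_q = LSB/√12 = 54.932 µV/3.4641 = 15.9 µV.

15.9 µV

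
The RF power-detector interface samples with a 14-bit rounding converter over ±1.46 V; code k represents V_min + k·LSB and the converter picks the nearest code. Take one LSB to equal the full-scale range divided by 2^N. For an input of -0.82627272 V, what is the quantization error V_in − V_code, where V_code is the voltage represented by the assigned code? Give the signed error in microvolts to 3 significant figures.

−32.5 µV

The full-scale span is 1.46 − (-1.46) = 2.92 V. LSB = 2.92 V / 2^14 ≈ 178.2 µV.
(-0.82627272 − (-1.46)) / LSB = 0.63372728 × 16384/2.92 = 3555.8177. Nearest integer: k = 3556.
V_code = -1.46 + (3556/16384) × 2.92 = -0.82624023438 V.
V_in − V_code = -0.82627272 − (-0.82624023438) = −32.5 µV.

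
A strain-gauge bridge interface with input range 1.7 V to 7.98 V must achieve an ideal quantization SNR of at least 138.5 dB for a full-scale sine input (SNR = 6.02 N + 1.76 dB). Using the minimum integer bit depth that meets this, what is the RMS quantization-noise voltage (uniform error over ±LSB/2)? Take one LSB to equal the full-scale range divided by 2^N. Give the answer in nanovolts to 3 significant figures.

216 nV

Span: 7.98 V − (1.7 V) = 6.28 V.
Solving 6.02 N ≥ 138.5 − 1.76: N ≥ 22.714. Round up → N = 23.
One LSB is 6.28 V / 8388608 = 0.74863 µV.
RMS noise = LSB/√12 = 216 nV.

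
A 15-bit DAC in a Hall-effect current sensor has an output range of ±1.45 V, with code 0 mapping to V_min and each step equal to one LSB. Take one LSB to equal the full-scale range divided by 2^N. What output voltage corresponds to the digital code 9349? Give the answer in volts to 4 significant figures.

-0.6226 V

The full-scale span is 1.45 − (-1.45) = 2.9 V. LSB = 2.9 V / 2^15.
V_out = V_min + code × LSB = -1.45 V + 9349 × 2.9 V / 32768
      = -1.45 V + 0.827396 V = -0.622604 V.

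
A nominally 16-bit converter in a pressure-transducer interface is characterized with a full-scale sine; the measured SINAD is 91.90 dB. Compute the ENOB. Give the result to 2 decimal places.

ENOB = (91.90 − 1.76)/6.02 = 14.9734 bits.

14.97 bits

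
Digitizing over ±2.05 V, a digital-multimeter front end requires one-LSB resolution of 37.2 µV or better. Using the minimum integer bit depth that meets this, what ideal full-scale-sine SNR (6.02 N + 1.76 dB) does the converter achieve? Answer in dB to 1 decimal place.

Full-scale range = 2.05 V − (-2.05 V) = 4.1 V.
4.1 V / 37.2 µV = 110200. Since 2^16 = 65536 and 2^17 = 131072, N = 17.
SNR = 6.02 × 17 + 1.76 = 104.10 dB.

104.1 dB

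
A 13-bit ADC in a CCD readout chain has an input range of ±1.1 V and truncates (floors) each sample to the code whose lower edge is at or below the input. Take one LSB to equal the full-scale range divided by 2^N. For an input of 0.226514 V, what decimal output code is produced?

The full-scale span is 1.1 − (-1.1) = 2.2 V. LSB = 2.2 V / 2^13 ≈ 268.6 µV.
V_in − V_min = 0.226514 − (-1.1) = 1.326514 V.
Divide by LSB: 1.326514 × 8192/2.2 = 4939.4558.
Truncating gives code 4939.

4939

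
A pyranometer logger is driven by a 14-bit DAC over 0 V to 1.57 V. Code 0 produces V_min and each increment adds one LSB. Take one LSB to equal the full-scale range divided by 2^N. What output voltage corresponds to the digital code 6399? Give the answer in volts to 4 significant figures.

0.6132 V

Full-scale range = 1.57 V. LSB = 1.57 V / 2^14.
V_out = 0 + 6399 × (1.57/16384) V
      = 0 + 0.613185 = 0.613185 V.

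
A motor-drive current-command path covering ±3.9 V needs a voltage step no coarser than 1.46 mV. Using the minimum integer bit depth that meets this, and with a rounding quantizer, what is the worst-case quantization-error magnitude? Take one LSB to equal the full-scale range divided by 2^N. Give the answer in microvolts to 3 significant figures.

The full-scale span is 3.9 − (-3.9) = 7.8 V.
Required number of levels: 7.8/1.46 mV = 5342.5; smallest N with 2^N ≥ that is 13.
LSB = 7.8 V ÷ 2^13 = 7.8/8192 V = 0.95215 mV.
|e|_max = LSB/2 = 476 µV.

476 µV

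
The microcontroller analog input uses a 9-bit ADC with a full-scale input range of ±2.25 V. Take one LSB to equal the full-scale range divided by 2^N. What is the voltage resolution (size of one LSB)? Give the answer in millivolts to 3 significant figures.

Span: 2.25 V − (-2.25 V) = 4.5 V.
There are 2^9 = 512 steps.
LSB = 4.5 V / 2^9 = 8.79 mV.

8.79 mV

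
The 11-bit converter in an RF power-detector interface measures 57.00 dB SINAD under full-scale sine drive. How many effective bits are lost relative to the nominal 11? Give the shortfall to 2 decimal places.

1.82 bits

ENOB = (SINAD − 1.76)/6.02 = (57.00 − 1.76)/6.02 = 9.1761 bits.
Lost resolution: 11 − 9.1761 = 1.8239 bits.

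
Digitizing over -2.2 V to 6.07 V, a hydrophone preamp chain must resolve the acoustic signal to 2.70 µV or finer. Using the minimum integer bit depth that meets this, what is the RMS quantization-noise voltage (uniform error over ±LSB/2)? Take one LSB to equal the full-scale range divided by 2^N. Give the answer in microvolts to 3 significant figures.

0.569 µV

The full-scale span is 6.07 − (-2.2) = 8.27 V.
Need 2^N ≥ 8.27 V / 2.70 µV = 3.063e6 → N_min = 22.
One LSB is 8.27 V / 4194304 = 1.9717 µV.
σ_q = LSB/√12 = 1.9717 µV/3.4641 = 0.569 µV.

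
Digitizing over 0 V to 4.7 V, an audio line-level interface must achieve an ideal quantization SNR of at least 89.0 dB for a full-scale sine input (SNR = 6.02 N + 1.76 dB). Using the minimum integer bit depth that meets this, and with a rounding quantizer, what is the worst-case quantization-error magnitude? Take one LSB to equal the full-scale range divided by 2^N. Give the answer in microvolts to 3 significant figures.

Range is 4.7 V.
Required N = ⌈(89.0 − 1.76)/6.02⌉ = ⌈14.492⌉ = 15.
LSB = 4.7 V ÷ 2^15 = 4.7/32768 V = 143.43 µV.
|e|_max = LSB/2 = 71.7 µV.

71.7 µV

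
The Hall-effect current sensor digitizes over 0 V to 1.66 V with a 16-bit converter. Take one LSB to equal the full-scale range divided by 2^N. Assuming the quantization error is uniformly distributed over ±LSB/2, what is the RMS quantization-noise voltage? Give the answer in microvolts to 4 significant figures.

V_FS = 1.66 V.
One LSB is 1.66 V / 65536 = 25.3296 µV.
σ_q = LSB/√12 = 25.3296 µV/3.4641 = 7.312 µV.

7.312 µV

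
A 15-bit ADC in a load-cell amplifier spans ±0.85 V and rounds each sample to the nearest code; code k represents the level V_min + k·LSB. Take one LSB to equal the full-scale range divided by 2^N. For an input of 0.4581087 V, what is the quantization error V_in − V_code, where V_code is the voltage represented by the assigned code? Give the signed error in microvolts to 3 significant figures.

+9.33 µV

Span: 0.85 V − (-0.85 V) = 1.7 V. LSB = 1.7 V / 2^15 ≈ 51.88 µV.
(0.4581087 − (-0.85)) / LSB = 1.3081087 × 32768/1.7 = 25214.1799. Nearest integer: k = 25214.
V_code = V_min + k × range/2^15 = -0.85 + 25214 × 1.7/32768 = 0.45809936523 V.
Error = V_in − V_code = 0.4581087 − (0.45809936523) = +9.33 µV.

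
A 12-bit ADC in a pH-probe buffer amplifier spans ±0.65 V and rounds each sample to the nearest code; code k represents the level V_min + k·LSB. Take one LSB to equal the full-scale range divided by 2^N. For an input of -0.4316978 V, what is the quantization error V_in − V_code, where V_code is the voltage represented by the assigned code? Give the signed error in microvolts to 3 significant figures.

−57.2 µV

The full-scale span is 0.65 − (-0.65) = 1.3 V. LSB = 1.3 V / 2^12 ≈ 317.4 µV.
Position in LSBs: (-0.4316978 − (-0.65)) × 4096/1.3 = 687.8199; rounding gives k = 688.
V_code = V_min + k × range/2^12 = -0.65 + 688 × 1.3/4096 = -0.4316406250 V.
e = -0.4316978 − (-0.4316406250) = −57.2 µV.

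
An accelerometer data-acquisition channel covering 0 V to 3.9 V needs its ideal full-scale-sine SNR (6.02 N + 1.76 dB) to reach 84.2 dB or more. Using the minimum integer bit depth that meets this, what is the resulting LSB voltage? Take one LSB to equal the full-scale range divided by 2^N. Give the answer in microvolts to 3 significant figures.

238 µV

V_FS = 3.9 V.
Solving 6.02 N ≥ 84.2 − 1.76: N ≥ 13.694. Round up → N = 14.
One LSB is 3.9 V / 16384 = 238 µV.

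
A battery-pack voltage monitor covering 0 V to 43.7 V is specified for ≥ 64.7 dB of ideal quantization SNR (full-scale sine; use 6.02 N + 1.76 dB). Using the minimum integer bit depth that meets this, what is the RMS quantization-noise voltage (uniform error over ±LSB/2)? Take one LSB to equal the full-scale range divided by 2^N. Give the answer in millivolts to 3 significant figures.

Range is 43.7 V.
Required N = ⌈(64.7 − 1.76)/6.02⌉ = ⌈10.455⌉ = 11.
Step size = 43.7/2048 V = 21.338 mV.
RMS noise = LSB/√12 = 6.16 mV.

6.16 mV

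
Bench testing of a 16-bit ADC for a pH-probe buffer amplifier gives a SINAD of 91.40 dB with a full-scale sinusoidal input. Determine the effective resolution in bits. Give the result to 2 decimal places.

14.89 bits

ENOB = (91.40 − 1.76)/6.02 = 14.8904 bits.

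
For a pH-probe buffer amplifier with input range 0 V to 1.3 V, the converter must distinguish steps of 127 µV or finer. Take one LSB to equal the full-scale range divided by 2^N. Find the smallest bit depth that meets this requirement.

Range is 1.3 V.
Required number of levels: 1.3/127 µV = 10236; smallest N with 2^N ≥ that is 14.

14 bits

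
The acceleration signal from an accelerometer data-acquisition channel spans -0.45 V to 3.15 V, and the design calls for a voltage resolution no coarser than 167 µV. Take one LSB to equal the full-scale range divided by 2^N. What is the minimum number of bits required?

The full-scale span is 3.15 − (-0.45) = 3.6 V.
Required number of levels: 3.6/167 µV = 21557; smallest N with 2^N ≥ that is 15.

15 bits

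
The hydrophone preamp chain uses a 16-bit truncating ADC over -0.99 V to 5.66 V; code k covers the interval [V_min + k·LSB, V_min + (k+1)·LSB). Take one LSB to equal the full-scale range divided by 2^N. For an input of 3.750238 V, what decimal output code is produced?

46715

Span: 5.66 V − (-0.99 V) = 6.65 V. LSB = 6.65 V / 2^16 ≈ 101.5 µV.
(V_in − V_min) × 2^16/range = (3.750238 − (-0.99)) × 65536/6.65 = 46715.224.
Floor → code = 46715.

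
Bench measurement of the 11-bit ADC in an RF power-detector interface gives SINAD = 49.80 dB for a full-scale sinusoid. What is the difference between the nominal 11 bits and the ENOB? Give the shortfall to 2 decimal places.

N_eff = (49.80 − 1.76)/6.02 = 7.9801 bits.
Shortfall = 11 − 7.9801 = 3.0199 bits.

3.02 bits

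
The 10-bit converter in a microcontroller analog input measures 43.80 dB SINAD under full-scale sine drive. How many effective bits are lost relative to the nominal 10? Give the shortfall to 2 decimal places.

3.02 bits

ENOB = (SINAD − 1.76)/6.02 = (43.80 − 1.76)/6.02 = 6.9834 bits.
Lost resolution: 10 − 6.9834 = 3.0166 bits.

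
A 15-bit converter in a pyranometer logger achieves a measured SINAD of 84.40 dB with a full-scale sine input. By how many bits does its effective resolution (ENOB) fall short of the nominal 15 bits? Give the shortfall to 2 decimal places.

Effective bits = (84.40 − 1.76)/6.02 = 13.7276.
15 − 13.7276 = 1.27 bits below nominal.

1.27 bits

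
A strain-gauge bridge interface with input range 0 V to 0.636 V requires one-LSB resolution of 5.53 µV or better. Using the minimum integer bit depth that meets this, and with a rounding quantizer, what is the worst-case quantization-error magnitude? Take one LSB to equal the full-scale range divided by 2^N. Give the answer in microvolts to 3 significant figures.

2.43 µV

V_FS = 0.636 V.
Need 2^N ≥ 0.636 V / 5.53 µV = 115000 → N_min = 17.
LSB = 0.636 V ÷ 2^17 = 0.636/131072 V = 4.8523 µV.
Max error for round-to-nearest is LSB/2 = 2.43 µV.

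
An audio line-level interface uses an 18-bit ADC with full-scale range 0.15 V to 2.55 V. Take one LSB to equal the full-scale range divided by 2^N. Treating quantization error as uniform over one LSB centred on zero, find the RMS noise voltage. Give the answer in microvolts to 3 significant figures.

2.64 µV

Full-scale range = 2.55 V − (0.15 V) = 2.4 V.
One LSB is 2.4 V / 262144 = 9.1553 µV.
RMS of a uniform error over width LSB is LSB/√12 = 2.64 µV.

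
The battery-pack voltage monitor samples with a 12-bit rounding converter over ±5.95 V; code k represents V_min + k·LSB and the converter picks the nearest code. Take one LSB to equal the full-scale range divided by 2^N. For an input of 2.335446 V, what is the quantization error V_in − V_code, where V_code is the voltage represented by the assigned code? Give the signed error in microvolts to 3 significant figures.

Span: 5.95 V − (-5.95 V) = 11.9 V. LSB = 11.9 V / 2^12 ≈ 2.905 mV.
(V_in − V_min)/LSB = (2.335446 − (-5.95)) × 4096/11.9 = 2851.8644 → nearest code k = 2852.
V_code = -5.95 + (2852/4096) × 11.9 = 2.335839844 V.
e = 2.335446 − (2.335839844) = −394 µV.

−394 µV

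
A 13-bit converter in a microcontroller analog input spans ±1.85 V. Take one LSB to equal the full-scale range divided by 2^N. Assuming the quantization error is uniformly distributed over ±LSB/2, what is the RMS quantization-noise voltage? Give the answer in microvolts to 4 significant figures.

130.4 µV

The full-scale span is 1.85 − (-1.85) = 3.7 V.
LSB = 3.7 V ÷ 2^13 = 3.7/8192 V = 451.660 µV.
RMS of a uniform error over width LSB is LSB/√12 = 130.4 µV.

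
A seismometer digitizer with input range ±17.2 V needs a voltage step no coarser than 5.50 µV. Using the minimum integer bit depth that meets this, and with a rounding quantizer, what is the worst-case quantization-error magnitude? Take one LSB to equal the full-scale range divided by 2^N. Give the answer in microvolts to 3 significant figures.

Full-scale range = 17.2 V − (-17.2 V) = 34.4 V.
Levels needed ≥ 34.4/5.50 µV = 6.255e6. 2^23 = 8388608 suffices, so N_min = 23.
One LSB is 34.4 V / 8388608 = 4.1008 µV.
|e|_max = LSB/2 = 2.05 µV.

2.05 µV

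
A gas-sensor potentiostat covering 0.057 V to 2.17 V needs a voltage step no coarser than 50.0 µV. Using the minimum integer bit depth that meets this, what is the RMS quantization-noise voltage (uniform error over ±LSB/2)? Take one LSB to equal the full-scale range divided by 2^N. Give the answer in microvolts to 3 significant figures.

Span: 2.17 V − (0.057 V) = 2.113 V.
Need 2^N ≥ 2.113 V / 50.0 µV = 42260 → N_min = 16.
LSB = 2.113 V / 2^16 = 32.242 µV.
σ_q = LSB/√12 = 32.242 µV/3.4641 = 9.31 µV.

9.31 µV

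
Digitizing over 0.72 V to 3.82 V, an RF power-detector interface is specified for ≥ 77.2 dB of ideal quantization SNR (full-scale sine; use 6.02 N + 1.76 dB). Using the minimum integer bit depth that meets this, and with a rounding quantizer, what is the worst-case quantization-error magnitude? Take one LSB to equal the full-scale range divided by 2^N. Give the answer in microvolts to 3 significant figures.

189 µV

Full-scale range = 3.82 V − (0.72 V) = 3.1 V.
6.02 N + 1.76 ≥ 77.2 gives N ≥ 12.532, so the minimum integer is 13.
Step size = 3.1/8192 V = 378.42 µV.
Half an LSB is 189 µV.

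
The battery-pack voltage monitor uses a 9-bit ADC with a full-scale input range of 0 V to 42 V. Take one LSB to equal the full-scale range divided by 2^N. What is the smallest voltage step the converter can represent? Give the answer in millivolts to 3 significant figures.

82.0 mV

Range is 42 V.
2^9 = 512 levels.
LSB = 42 V ÷ 2^9 = 42/512 V = 82.0 mV.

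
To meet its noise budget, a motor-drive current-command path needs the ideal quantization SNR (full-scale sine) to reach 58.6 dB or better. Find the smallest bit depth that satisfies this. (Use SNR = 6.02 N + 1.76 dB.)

Required N = ⌈(58.6 − 1.76)/6.02⌉ = ⌈9.442⌉ = 10.

10 bits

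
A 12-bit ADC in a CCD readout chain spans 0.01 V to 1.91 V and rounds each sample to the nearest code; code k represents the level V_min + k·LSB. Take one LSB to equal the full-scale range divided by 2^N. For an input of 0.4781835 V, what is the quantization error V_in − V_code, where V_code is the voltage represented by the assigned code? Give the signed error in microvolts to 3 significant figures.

+142 µV

The full-scale span is 1.91 − (0.01) = 1.9 V. LSB = 1.9 V / 2^12 ≈ 463.9 µV.
(0.4781835 − (0.01)) / LSB = 0.4681835 × 4096/1.9 = 1009.3051. Nearest integer: k = 1009.
V_code = 0.01 + (1009/4096) × 1.9 = 0.4780419922 V.
e = 0.4781835 − (0.4780419922) = +142 µV.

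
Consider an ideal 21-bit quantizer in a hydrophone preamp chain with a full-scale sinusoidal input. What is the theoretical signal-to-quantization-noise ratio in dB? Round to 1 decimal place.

Ideal quantization SNR: 6.02 × 21 + 1.76 dB = 128.2 dB.

128.2 dB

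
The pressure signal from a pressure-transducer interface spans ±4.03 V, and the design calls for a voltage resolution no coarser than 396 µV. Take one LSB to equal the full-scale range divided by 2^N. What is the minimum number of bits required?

15 bits

The full-scale span is 4.03 − (-4.03) = 8.06 V.
8.06 V / 396 µV = 20350. Since 2^14 = 16384 and 2^15 = 32768, N = 15.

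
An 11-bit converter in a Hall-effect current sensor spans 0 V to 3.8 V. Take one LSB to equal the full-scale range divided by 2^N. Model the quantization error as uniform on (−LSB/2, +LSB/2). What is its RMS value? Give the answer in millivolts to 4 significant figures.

V_FS = 3.8 V.
Step size = 3.8/2048 V = 1.85547 mV.
For a uniform distribution on [−LSB/2, +LSB/2], V_rms = LSB/√12 = 1.85547 mV/3.4641 = 0.5356 mV.

0.5356 mV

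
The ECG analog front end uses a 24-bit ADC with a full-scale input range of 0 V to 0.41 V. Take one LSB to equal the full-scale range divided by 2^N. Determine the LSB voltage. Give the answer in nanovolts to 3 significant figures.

Span = 0.41 V.
Number of codes = 2^24 = 16777216.
LSB = 0.41 V ÷ 2^24 = 0.41/16777216 V = 24.4 nV.

24.4 nV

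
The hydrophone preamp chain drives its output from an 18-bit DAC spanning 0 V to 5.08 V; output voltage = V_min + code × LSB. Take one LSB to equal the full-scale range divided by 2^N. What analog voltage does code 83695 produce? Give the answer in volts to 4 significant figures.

Span = 5.08 V. LSB = 5.08 V / 2^18.
V_out = 0 + 83695 × (5.08/262144) V
      = 0 + 1.62190 = 1.62190 V.

1.622 V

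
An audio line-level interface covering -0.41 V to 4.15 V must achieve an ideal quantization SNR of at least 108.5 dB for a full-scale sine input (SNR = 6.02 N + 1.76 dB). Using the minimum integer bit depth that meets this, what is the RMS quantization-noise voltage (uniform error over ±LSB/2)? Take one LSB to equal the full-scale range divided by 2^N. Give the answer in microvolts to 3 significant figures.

The full-scale span is 4.15 − (-0.41) = 4.56 V.
Required N = ⌈(108.5 − 1.76)/6.02⌉ = ⌈17.731⌉ = 18.
LSB = 4.56 V / 2^18 = 17.395 µV.
RMS noise = LSB/√12 = 5.02 µV.

5.02 µV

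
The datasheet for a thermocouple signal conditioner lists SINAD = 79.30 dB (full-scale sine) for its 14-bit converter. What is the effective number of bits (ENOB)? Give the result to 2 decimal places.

ENOB = (79.30 − 1.76)/6.02 = 12.8804 bits.

12.88 bits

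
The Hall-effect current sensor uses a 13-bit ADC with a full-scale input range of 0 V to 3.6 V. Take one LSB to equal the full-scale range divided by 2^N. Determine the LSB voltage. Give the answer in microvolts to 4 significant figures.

439.5 µV

Span = 3.6 V.
Number of codes = 2^13 = 8192.
One LSB is 3.6 V / 8192 = 439.5 µV.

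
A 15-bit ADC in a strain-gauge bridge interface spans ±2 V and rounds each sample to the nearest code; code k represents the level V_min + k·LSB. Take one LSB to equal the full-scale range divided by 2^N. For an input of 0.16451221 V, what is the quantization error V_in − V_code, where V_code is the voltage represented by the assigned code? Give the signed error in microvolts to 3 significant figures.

Range = 2 − (-2) = 4 V. LSB = 4 V / 2^15 ≈ 122.1 µV.
(0.16451221 − (-2)) / LSB = 2.16451221 × 32768/4 = 17731.6840. Nearest integer: k = 17732.
V_code = V_min + k × range/2^15 = -2 + 17732 × 4/32768 = 0.16455078125 V.
V_in − V_code = 0.16451221 − (0.16455078125) = −38.6 µV.

−38.6 µV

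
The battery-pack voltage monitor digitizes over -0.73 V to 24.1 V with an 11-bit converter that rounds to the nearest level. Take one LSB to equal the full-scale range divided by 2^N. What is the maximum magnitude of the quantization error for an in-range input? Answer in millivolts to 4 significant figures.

The full-scale span is 24.1 − (-0.73) = 24.83 V.
Step size = 24.83/2048 V = 12.1240 mV.
A rounding quantizer has |error| ≤ LSB/2 = 6.062 mV.

6.062 mV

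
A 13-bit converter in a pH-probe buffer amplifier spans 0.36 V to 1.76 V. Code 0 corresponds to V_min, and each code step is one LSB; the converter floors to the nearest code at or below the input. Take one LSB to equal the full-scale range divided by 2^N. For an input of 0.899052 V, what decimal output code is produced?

Range = 1.76 − (0.36) = 1.4 V. LSB = 1.4 V / 2^13 ≈ 170.9 µV.
V_in − V_min = 0.899052 − (0.36) = 0.539052 V.
Divide by LSB: 0.539052 × 8192/1.4 = 3154.2243.
Truncating gives code 3154.

3154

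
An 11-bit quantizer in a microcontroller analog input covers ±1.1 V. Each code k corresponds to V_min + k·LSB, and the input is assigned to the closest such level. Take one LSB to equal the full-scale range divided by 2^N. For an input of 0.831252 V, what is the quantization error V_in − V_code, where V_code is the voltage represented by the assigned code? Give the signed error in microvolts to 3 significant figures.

Span: 1.1 V − (-1.1 V) = 2.2 V. LSB = 2.2 V / 2^11 ≈ 1.074 mV.
(0.831252 − (-1.1)) / LSB = 1.931252 × 2048/2.2 = 1797.8200. Nearest integer: k = 1798.
V_code = -1.1 + (1798/2048) × 2.2 = 0.8314453125 V.
e = 0.831252 − (0.8314453125) = −193 µV.

−193 µV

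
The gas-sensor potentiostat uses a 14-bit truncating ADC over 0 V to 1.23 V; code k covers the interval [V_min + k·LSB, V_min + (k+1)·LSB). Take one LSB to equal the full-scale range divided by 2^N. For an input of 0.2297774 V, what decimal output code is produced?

Range is 1.23 V. LSB = 1.23 V / 2^14 ≈ 75.07 µV.
(V_in − V_min) × 2^14/range = (0.2297774 − (0)) × 16384/1.23 = 3060.710.
Floor → code = 3060.

3060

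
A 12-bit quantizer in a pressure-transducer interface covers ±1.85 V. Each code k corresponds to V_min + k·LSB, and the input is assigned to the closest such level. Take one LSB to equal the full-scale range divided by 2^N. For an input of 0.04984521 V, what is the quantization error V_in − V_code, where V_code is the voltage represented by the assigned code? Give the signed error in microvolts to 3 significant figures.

+163 µV

Range = 1.85 − (-1.85) = 3.7 V. LSB = 3.7 V / 2^12 ≈ 0.9033 mV.
Position in LSBs: (0.04984521 − (-1.85)) × 4096/3.7 = 2103.1800; rounding gives k = 2103.
V_code = V_min + k × range/2^12 = -1.85 + 2103 × 3.7/4096 = 0.04968261719 V.
Error = V_in − V_code = 0.04984521 − (0.04968261719) = +163 µV.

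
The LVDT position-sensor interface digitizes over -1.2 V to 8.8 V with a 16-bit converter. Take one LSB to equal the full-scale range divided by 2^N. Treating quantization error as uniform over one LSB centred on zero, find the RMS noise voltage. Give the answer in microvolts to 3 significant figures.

Full-scale range = 8.8 V − (-1.2 V) = 10 V.
One LSB is 10 V / 65536 = 152.59 µV.
σ_q = LSB/√12 = 152.59 µV/3.4641 = 44.0 µV.

44.0 µV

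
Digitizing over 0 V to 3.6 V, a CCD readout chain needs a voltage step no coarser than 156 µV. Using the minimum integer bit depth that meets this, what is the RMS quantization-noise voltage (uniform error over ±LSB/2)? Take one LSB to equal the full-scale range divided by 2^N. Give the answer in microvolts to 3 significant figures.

V_FS = 3.6 V.
Required number of levels: 3.6/156 µV = 23077; smallest N with 2^N ≥ that is 15.
One LSB is 3.6 V / 32768 = 109.86 µV.
V_rms = LSB/√12 = 31.7 µV.

31.7 µV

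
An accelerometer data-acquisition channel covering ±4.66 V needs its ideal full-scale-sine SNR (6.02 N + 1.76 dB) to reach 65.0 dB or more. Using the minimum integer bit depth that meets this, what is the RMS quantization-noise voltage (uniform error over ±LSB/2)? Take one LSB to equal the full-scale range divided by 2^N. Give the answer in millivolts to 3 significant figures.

Full-scale range = 4.66 V − (-4.66 V) = 9.32 V.
N ≥ (65.0 − 1.76)/6.02 = 10.505 → N_min = 11.
LSB = 9.32 V / 2^11 = 4.5508 mV.
σ_q = LSB/√12 = 4.5508 mV/3.4641 = 1.31 mV.

1.31 mV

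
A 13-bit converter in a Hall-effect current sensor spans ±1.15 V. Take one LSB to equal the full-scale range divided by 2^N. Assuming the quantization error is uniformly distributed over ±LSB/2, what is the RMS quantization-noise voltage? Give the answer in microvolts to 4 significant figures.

Full-scale range = 1.15 V − (-1.15 V) = 2.3 V.
Step size = 2.3/8192 V = 280.762 µV.
σ_q = LSB/√12 = 280.762 µV/3.4641 = 81.05 µV.

81.05 µV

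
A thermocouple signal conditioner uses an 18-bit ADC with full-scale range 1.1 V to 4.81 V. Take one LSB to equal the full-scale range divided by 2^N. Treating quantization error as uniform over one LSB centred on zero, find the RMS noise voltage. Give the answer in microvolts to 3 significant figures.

4.09 µV

The full-scale span is 4.81 − (1.1) = 3.71 V.
LSB = 3.71 V / 2^18 = 14.153 µV.
RMS of a uniform error over width LSB is LSB/√12 = 4.09 µV.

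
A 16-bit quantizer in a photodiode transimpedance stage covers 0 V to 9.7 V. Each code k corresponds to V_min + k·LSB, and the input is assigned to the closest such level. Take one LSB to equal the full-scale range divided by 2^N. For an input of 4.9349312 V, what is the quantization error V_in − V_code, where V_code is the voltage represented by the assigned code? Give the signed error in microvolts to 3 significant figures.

Range is 9.7 V. LSB = 9.7 V / 2^16 ≈ 148.0 µV.
(V_in − V_min)/LSB = (4.9349312 − (0)) × 65536/9.7 = 33341.8197 → nearest code k = 33342.
V_code = 0 + (33342/65536) × 9.7 = 4.9349578857 V.
e = 4.9349312 − (4.9349578857) = −26.7 µV.

−26.7 µV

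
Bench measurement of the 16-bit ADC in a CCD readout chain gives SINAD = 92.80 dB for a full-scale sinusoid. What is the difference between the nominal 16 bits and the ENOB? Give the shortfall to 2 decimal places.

Effective bits = (92.80 − 1.76)/6.02 = 15.1229.
16 − 15.1229 = 0.88 bits below nominal.

0.88 bits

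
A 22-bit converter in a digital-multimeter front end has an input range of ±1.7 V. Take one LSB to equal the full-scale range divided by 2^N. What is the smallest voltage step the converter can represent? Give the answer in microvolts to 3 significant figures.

0.811 µV

Span: 1.7 V − (-1.7 V) = 3.4 V.
Number of codes = 2^22 = 4194304.
LSB = 3.4 V ÷ 2^22 = 3.4/4194304 V = 0.811 µV.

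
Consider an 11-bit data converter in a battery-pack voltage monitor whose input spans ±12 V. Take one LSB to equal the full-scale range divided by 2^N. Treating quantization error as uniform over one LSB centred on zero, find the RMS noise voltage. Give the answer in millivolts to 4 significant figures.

3.383 mV

The full-scale span is 12 − (-12) = 24 V.
One LSB is 24 V / 2048 = 11.7188 mV.
σ_q = LSB/√12 = 11.7188 mV/3.4641 = 3.383 mV.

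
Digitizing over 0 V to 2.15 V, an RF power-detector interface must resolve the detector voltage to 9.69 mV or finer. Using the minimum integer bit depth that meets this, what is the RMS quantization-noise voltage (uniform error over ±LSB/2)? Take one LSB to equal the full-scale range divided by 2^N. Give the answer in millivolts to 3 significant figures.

2.42 mV

Full-scale range = 2.15 V.
Levels needed ≥ 2.15/9.69 mV = 221.9. 2^8 = 256 suffices, so N_min = 8.
LSB = 2.15 V ÷ 2^8 = 2.15/256 V = 8.3984 mV.
σ_q = LSB/√12 = 8.3984 mV/3.4641 = 2.42 mV.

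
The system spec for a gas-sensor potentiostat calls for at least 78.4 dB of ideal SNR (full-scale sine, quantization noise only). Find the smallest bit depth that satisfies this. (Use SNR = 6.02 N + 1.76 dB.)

13 bits

Required N = ⌈(78.4 − 1.76)/6.02⌉ = ⌈12.731⌉ = 13.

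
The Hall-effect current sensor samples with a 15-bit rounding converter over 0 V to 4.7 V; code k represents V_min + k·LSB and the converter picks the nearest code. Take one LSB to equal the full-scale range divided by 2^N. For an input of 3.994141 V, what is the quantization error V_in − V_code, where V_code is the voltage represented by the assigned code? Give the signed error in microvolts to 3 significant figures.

Range is 4.7 V. LSB = 4.7 V / 2^15 ≈ 143.4 µV.
Position in LSBs: (3.994141 − (0)) × 32768/4.7 = 27846.8111; rounding gives k = 27847.
Reconstructed level: 0 + 27847 × 4.7/32768 V = 3.9941680908 V.
Error = V_in − V_code = 3.994141 − (3.9941680908) = −27.1 µV.

−27.1 µV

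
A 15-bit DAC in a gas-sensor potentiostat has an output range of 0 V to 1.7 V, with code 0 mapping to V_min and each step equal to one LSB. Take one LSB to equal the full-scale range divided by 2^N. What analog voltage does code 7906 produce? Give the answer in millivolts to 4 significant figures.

Span = 1.7 V. LSB = 1.7 V / 2^15.
Output = V_min + (7906/32768) × range = 0 + 0.241272 × 1.7 V
      = 0 V + 0.410162 V = 0.410162 V.

410.2 mV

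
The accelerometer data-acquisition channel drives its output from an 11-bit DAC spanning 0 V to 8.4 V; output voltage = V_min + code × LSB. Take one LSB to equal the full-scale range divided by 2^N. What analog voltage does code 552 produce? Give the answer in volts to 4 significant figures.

Range is 8.4 V. LSB = 8.4 V / 2^11.
V_out = 0 + 552 × (8.4/2048) V
      = 0 V + 2.26406 V = 2.26406 V.

2.264 V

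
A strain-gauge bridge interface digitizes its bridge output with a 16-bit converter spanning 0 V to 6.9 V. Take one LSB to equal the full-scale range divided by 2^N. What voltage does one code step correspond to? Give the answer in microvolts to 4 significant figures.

Span = 6.9 V.
2^16 = 65536 levels.
Step size = 6.9/65536 V = 105.3 µV.

105.3 µV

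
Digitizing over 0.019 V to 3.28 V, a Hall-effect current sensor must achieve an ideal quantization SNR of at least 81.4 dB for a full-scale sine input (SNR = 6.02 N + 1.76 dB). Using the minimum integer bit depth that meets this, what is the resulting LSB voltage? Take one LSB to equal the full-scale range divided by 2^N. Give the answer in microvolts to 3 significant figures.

Range = 3.28 − (0.019) = 3.261 V.
6.02 N + 1.76 ≥ 81.4 gives N ≥ 13.229, so the minimum integer is 14.
Step size = 3.261/16384 V = 199 µV.

199 µV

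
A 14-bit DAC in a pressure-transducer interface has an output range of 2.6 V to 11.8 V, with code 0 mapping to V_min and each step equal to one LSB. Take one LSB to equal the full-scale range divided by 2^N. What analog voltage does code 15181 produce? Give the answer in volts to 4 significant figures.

11.12 V

The full-scale span is 11.8 − (2.6) = 9.2 V. LSB = 9.2 V / 2^14.
V_out = 2.6 + 15181 × (9.2/16384) V
      = 2.6 + 8.52449 = 11.1245 V.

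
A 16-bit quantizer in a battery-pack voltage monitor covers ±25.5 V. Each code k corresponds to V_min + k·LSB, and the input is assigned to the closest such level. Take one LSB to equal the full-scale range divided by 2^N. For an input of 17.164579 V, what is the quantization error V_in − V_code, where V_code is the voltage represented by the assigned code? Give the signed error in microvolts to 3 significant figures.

−140 µV

Full-scale range = 25.5 V − (-25.5 V) = 51 V. LSB = 51 V / 2^16 ≈ 0.7782 mV.
(V_in − V_min)/LSB = (17.164579 − (-25.5)) × 65536/51 = 54824.8206 → nearest code k = 54825.
V_code = V_min + k × range/2^16 = -25.5 + 54825 × 51/65536 = 17.164718628 V.
V_in − V_code = 17.164579 − (17.164718628) = −140 µV.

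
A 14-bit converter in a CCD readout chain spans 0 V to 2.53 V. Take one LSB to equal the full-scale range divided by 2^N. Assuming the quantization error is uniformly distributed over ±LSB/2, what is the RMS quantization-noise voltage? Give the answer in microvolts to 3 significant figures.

Span = 2.53 V.
Step size = 2.53/16384 V = 154.42 µV.
σ_q = LSB/√12 = 154.42 µV/3.4641 = 44.6 µV.

44.6 µV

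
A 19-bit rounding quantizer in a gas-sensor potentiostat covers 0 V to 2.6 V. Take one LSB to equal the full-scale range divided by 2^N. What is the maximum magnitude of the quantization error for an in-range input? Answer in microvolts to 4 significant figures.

Full-scale range = 2.6 V.
One LSB is 2.6 V / 524288 = 4.95911 µV.
Worst-case error for round-to-nearest is half an LSB: 2.480 µV.

2.480 µV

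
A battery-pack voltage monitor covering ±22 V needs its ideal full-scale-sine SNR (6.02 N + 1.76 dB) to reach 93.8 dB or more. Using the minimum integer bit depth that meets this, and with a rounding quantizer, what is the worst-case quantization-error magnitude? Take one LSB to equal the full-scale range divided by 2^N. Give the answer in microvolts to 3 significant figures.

Full-scale range = 22 V − (-22 V) = 44 V.
Required N = ⌈(93.8 − 1.76)/6.02⌉ = ⌈15.289⌉ = 16.
Step size = 44/65536 V = 0.67139 mV.
Max error for round-to-nearest is LSB/2 = 336 µV.

336 µV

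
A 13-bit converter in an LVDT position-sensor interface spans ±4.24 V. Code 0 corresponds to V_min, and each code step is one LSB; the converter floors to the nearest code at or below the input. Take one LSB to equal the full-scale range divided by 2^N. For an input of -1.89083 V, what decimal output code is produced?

2269

The full-scale span is 4.24 − (-4.24) = 8.48 V. LSB = 8.48 V / 2^13 ≈ 1.035 mV.
(V_in − V_min) × 2^13/range = (-1.89083 − (-4.24)) × 8192/8.48 = 2269.387.
Floor → code = 2269.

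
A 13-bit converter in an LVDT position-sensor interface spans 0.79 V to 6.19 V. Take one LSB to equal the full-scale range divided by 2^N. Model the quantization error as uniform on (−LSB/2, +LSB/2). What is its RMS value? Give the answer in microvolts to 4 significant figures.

190.3 µV

The full-scale span is 6.19 − (0.79) = 5.4 V.
Step size = 5.4/8192 V = 0.659180 mV.
V_rms = LSB/√12 = 0.659180 mV / √12 = 190.3 µV.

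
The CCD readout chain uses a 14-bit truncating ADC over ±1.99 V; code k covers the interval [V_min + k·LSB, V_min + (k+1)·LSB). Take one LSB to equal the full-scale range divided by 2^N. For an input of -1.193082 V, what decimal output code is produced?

The full-scale span is 1.99 − (-1.99) = 3.98 V. LSB = 3.98 V / 2^14 ≈ 242.9 µV.
V_in − V_min = -1.193082 − (-1.99) = 0.796918 V.
Divide by LSB: 0.796918 × 16384/3.98 = 3280.5790.
Truncating gives code 3280.

3280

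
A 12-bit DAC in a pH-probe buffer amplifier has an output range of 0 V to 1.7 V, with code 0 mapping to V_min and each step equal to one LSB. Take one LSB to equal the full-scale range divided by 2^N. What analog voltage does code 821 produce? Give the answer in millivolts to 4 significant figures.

340.7 mV

Full-scale range = 1.7 V. LSB = 1.7 V / 2^12.
Output = V_min + (821/4096) × range = 0 + 0.200439 × 1.7 V
      = 0 + 0.340747 = 0.340747 V.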